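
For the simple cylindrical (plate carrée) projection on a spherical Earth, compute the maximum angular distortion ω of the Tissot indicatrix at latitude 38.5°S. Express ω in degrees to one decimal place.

14.0°

In the plate carrée (x = Rλ, y = Rφ), meridians are true-scale (h = 1) and parallels are stretched by k = sec φ.
At 38.5°: h = 1.000, k = 1.278; principal scales a = 1.278, b = 1.000.
sin(ω/2) = (a − b)/(a + b) = 0.2778/2.278 = 0.1220, so ω = 2 arcsin(0.1220) ≈ 14.0°.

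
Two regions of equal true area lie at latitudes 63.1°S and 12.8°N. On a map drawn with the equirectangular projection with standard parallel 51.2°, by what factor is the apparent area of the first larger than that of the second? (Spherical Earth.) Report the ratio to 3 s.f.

2.16

In the equirectangular projection with standard parallel φ₀ = 51.2° (x = Rλ cos φ₀, y = Rφ), meridians are true-scale (h = 1) and the parallel scale is k = cos φ₀ / cos φ.
Areal scale at 63.1°: h·k = 1.000 × 1.385 = 1.385.
Areal scale at 12.8°: h·k = 1.000 × 0.6426 = 0.6426.
Ratio = 1.385/0.6426 ≈ 2.16.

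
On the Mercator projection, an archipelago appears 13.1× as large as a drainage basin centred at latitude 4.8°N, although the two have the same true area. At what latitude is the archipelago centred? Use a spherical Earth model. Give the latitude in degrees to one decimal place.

On Mercator, (apparent₁)/(apparent₂) = sec²φ₁ / sec²φ₂ when true areas are equal.
cos²φ₂ / cos²φ₁ = 13.1  ⇒  cos φ₁ = cos 4.8° / √13.1 = 0.9965/3.619 = 0.2753.
φ₁ = arccos(0.2753) ≈ 74.0°.

74.0°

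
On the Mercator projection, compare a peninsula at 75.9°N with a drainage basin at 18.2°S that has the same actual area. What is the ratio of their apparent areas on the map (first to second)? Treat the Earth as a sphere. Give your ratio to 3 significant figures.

15.2

Mercator areal scale is sec²φ.
At 75.9°: sec²(75.9°) = 1/0.2436² = 16.85.
At 18.2°: sec²(18.2°) = 1/0.9500² = 1.108.
Ratio = 16.85/1.108 = cos²(18.2°)/cos²(75.9°) ≈ 15.2.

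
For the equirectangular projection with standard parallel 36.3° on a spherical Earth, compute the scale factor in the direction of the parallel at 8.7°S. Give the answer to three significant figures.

0.815

In the equirectangular projection with standard parallel φ₀ = 36.3° (x = Rλ cos φ₀, y = Rφ), meridians are true-scale (h = 1) and the parallel scale is k = cos φ₀ / cos φ.
k = cos 36.3° / cos 8.7° = 0.8059/0.9885 = 0.8153.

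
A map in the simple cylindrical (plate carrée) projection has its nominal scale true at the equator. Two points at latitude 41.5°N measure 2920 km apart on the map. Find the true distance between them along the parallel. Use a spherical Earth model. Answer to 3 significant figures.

2190 km

Plate carrée maps x = Rλ, y = Rφ. The meridian scale is h = 1 and the parallel scale is k = 1/cos φ = sec φ.
Along the parallel at 41.5°, map distances are exaggerated by k = sec 41.5° = 1.335.
True distance = 2920 / 1.335 = 2920 × cos 41.5° ≈ 2190 km.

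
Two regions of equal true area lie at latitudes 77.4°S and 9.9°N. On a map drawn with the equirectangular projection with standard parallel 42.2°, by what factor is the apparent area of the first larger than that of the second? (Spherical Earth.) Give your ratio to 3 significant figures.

With standard parallel φ₀ = 42.2°, the equirectangular projection gives x = Rλ cos φ₀, y = Rφ, so h = 1 and k = cos 42.2° / cos φ.
Areal scale at 77.4°: h·k = 1.000 × 3.396 = 3.396.
Areal scale at 9.9°: h·k = 1.000 × 0.7520 = 0.7520.
Ratio = 3.396/0.7520 ≈ 4.52.

4.52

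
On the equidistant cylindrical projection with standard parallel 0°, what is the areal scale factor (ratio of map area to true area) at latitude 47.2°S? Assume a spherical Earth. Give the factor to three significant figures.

1.47

In the plate carrée (x = Rλ, y = Rφ), meridians are true-scale (h = 1) and parallels are stretched by k = sec φ.
Areal scale = h·k = 1 × sec φ; at 47.2°, h = 1.000, k = 1.472, so h·k = 1.472.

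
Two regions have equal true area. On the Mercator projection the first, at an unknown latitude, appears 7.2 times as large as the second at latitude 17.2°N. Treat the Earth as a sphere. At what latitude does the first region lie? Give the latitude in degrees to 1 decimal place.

69.1°

Mercator areal scale is sec²φ, so apparent-area ratio = sec²φ₁ / sec²φ₂ = cos²φ₂ / cos²φ₁.
cos²φ₂ / cos²φ₁ = 7.2  ⇒  cos φ₁ = cos 17.2° / √7.2 = 0.9553/2.683 = 0.3560.
φ₁ = arccos(0.3560) ≈ 69.1°.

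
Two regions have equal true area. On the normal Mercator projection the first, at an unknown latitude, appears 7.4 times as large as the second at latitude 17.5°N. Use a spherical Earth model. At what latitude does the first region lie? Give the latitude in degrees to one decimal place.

On Mercator, (apparent₁)/(apparent₂) = sec²φ₁ / sec²φ₂ when true areas are equal.
cos²φ₂ / cos²φ₁ = 7.4  ⇒  cos φ₁ = cos 17.5° / √7.4 = 0.9537/2.720 = 0.3506.
φ₁ = arccos(0.3506) ≈ 69.5°.

69.5°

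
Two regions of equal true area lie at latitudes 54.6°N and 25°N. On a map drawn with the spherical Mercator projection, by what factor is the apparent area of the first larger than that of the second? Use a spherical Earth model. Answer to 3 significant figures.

2.45

Mercator areal scale is sec²φ.
At 54.6°: sec²(54.6°) = 1/0.5793² = 2.980.
At 25°: sec²(25°) = 1/0.9063² = 1.217.
Ratio = 2.980/1.217 = cos²(25°)/cos²(54.6°) ≈ 2.45.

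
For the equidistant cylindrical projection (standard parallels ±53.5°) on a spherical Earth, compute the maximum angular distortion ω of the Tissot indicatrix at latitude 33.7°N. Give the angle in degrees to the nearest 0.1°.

19.1°

With standard parallel φ₀ = 53.5°, the equirectangular projection gives x = Rλ cos φ₀, y = Rφ, so h = 1 and k = cos 53.5° / cos φ.
At 33.7°: h = 1.000, k = 0.7150; principal scales a = 1.000, b = 0.7150.
sin(ω/2) = (a − b)/(a + b) = 0.2850/1.715 = 0.1662, so ω = 2 arcsin(0.1662) ≈ 19.1°.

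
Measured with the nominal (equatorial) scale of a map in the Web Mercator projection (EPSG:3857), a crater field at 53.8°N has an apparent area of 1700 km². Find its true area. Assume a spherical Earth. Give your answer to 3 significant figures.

593 km²

The Mercator projection is conformal; its linear scale factor is the same in every direction and equals sec φ = 1/cos φ.
Areal scale = k² = sec²φ = 1/cos²(53.8°) = 1/0.5906² = 2.867.
True area = apparent / (areal scale) = 1700 / 2.867 ≈ 593 km².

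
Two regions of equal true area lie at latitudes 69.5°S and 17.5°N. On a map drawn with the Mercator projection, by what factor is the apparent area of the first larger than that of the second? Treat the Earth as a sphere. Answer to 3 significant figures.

7.42

Mercator areal scale is sec²φ.
At 69.5°: sec²(69.5°) = 1/0.3502² = 8.154.
At 17.5°: sec²(17.5°) = 1/0.9537² = 1.099.
Ratio = 8.154/1.099 = cos²(17.5°)/cos²(69.5°) ≈ 7.42.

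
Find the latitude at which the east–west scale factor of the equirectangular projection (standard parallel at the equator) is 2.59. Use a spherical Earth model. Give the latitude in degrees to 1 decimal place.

Plate carrée: h = 1, k = sec φ along parallels.
sec φ = 2.59  ⇒  cos φ = 0.3861  ⇒  φ ≈ 67.3°.

67.3°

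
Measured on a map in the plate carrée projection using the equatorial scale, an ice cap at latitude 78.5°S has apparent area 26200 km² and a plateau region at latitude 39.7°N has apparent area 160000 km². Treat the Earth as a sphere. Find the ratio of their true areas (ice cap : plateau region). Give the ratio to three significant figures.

Plate carrée has h = 1 and k = sec φ, giving areal scale sec φ; true area = (apparent area) · cos φ.
True area of ice cap: 26200 × cos(78.5°) = 26200 × 0.1994 = 5223 km².
True area of plateau region: 160000 × cos(39.7°) = 160000 × 0.7694 = 123100 km².
Ratio = 5223 / 123100 ≈ 0.0424.

0.0424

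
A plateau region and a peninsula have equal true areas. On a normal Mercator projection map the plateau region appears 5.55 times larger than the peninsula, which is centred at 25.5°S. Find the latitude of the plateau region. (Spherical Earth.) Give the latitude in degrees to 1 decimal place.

For equal true areas on Mercator, apparent areas scale as sec²φ, so the ratio is cos²φ₂ / cos²φ₁.
cos²φ₂ / cos²φ₁ = 5.55  ⇒  cos φ₁ = cos 25.5° / √5.55 = 0.9026/2.356 = 0.3831.
φ₁ = arccos(0.3831) ≈ 67.5°.

67.5°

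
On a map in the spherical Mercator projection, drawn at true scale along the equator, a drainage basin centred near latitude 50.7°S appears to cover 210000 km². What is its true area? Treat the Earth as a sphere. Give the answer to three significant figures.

Mercator is conformal, so the point scale is isotropic: h = k = sec φ = 1/cos φ.
Areal scale = k² = sec²φ = 1/cos²(50.7°) = 1/0.6334² = 2.493.
True area = apparent / (areal scale) = 210000 / 2.493 ≈ 84200 km².

84200 km²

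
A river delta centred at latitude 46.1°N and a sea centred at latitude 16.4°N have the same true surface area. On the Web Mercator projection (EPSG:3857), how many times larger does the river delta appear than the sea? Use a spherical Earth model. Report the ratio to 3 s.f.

On Mercator, area is exaggerated by sec²φ = 1/cos²φ.
At 46.1°: sec²(46.1°) = 1/0.6934² = 2.080.
At 16.4°: sec²(16.4°) = 1/0.9593² = 1.087.
Ratio = 2.080/1.087 = cos²(16.4°)/cos²(46.1°) ≈ 1.91.

1.91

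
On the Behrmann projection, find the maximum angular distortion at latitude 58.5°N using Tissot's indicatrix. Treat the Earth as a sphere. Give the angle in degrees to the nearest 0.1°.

55.6°

Behrmann is a cylindrical equal-area projection with standard parallels at ±30°. For cylindrical equal-area with standard parallel φ₀, h = cos φ / cos φ₀ and k = cos φ₀ / cos φ, so h·k = 1.
At 58.5°: h = 0.6033, k = 1.657; principal scales a = 1.657, b = 0.6033.
sin(ω/2) = (a − b)/(a + b) = 1.054/2.261 = 0.4663, so ω = 2 arcsin(0.4663) ≈ 55.6°.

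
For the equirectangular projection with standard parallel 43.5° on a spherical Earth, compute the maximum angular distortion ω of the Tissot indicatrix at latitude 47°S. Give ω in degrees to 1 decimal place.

With standard parallel φ₀ = 43.5°, the equirectangular projection gives x = Rλ cos φ₀, y = Rφ, so h = 1 and k = cos 43.5° / cos φ.
At 47°: h = 1.000, k = 1.064; principal scales a = 1.064, b = 1.000.
sin(ω/2) = (a − b)/(a + b) = 0.06360/2.064 = 0.03082, so ω = 2 arcsin(0.03082) ≈ 3.5°.

3.5°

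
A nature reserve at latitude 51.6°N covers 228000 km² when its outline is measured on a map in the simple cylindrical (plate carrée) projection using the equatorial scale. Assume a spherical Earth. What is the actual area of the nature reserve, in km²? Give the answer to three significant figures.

142000 km²

In the plate carrée (x = Rλ, y = Rφ), meridians are true-scale (h = 1) and parallels are stretched by k = sec φ.
Areal scale = h·k = 1 × sec φ; at 51.6°, h = 1.000, k = 1.610, so h·k = 1.610.
True area = apparent / (areal scale) = 228000 / 1.610 ≈ 142000 km².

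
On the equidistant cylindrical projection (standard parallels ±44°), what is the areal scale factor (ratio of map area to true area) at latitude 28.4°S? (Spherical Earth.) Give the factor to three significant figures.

With standard parallel φ₀ = 44°, the equirectangular projection gives x = Rλ cos φ₀, y = Rφ, so h = 1 and k = cos 44° / cos φ.
Areal scale = h·k = 1 × cos φ₀ / cos φ; at 28.4°, h = 1.000, k = 0.8178, so h·k = 0.8178.

0.818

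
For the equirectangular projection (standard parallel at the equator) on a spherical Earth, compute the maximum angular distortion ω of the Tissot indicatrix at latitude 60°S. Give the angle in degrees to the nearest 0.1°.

In the plate carrée (x = Rλ, y = Rφ), meridians are true-scale (h = 1) and parallels are stretched by k = sec φ.
At 60°: h = 1.000, k = 2.000; principal scales a = 2.000, b = 1.000.
sin(ω/2) = (a − b)/(a + b) = 1.0000/3.000 = 0.3333, so ω = 2 arcsin(0.3333) ≈ 38.9°.

38.9°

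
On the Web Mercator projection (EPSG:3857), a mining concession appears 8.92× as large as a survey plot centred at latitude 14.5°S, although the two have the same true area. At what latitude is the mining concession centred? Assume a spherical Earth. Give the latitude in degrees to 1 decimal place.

71.1°

Mercator areal scale is sec²φ, so apparent-area ratio = sec²φ₁ / sec²φ₂ = cos²φ₂ / cos²φ₁.
cos²φ₂ / cos²φ₁ = 8.92  ⇒  cos φ₁ = cos 14.5° / √8.92 = 0.9681/2.987 = 0.3242.
φ₁ = arccos(0.3242) ≈ 71.1°.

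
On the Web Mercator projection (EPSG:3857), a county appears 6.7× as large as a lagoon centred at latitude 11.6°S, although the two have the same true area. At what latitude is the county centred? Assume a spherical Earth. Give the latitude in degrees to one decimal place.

67.8°

Mercator areal scale is sec²φ, so apparent-area ratio = sec²φ₁ / sec²φ₂ = cos²φ₂ / cos²φ₁.
cos²φ₂ / cos²φ₁ = 6.7  ⇒  cos φ₁ = cos 11.6° / √6.7 = 0.9796/2.588 = 0.3784.
φ₁ = arccos(0.3784) ≈ 67.8°.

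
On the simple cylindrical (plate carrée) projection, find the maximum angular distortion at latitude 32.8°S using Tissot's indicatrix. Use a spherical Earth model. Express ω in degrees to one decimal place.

9.9°

Plate carrée maps x = Rλ, y = Rφ. The meridian scale is h = 1 and the parallel scale is k = 1/cos φ = sec φ.
At 32.8°: h = 1.000, k = 1.190; principal scales a = 1.190, b = 1.000.
sin(ω/2) = (a − b)/(a + b) = 0.1897/2.190 = 0.08662, so ω = 2 arcsin(0.08662) ≈ 9.9°.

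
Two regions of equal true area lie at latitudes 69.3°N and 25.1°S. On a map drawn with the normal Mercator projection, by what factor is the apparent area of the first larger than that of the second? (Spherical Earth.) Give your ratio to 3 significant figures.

On Mercator, area is exaggerated by sec²φ = 1/cos²φ.
At 69.3°: sec²(69.3°) = 1/0.3535² = 8.004.
At 25.1°: sec²(25.1°) = 1/0.9056² = 1.219.
Ratio = 8.004/1.219 = cos²(25.1°)/cos²(69.3°) ≈ 6.56.

6.56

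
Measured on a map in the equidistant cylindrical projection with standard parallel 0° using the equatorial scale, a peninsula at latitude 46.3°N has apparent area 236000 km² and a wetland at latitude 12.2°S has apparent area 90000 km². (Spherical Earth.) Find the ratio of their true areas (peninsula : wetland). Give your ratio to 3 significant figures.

On the plate carrée, areal scale = h·k = 1 × sec φ, so true area = apparent × cos φ.
True area of peninsula: 236000 × cos(46.3°) = 236000 × 0.6909 = 163000 km².
True area of wetland: 90000 × cos(12.2°) = 90000 × 0.9774 = 87970 km².
Ratio = 163000 / 87970 ≈ 1.85.

1.85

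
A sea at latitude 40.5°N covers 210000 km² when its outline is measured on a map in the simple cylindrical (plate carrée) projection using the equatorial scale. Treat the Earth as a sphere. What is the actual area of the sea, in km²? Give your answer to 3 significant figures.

160000 km²

Plate carrée maps x = Rλ, y = Rφ. The meridian scale is h = 1 and the parallel scale is k = 1/cos φ = sec φ.
Areal scale = h·k = 1 × sec φ; at 40.5°, h = 1.000, k = 1.315, so h·k = 1.315.
True area = apparent / (areal scale) = 210000 / 1.315 ≈ 160000 km².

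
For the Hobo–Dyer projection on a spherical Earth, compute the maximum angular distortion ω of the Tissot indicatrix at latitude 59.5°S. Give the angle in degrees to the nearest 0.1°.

49.6°

The Hobo–Dyer projection is cylindrical equal-area with φ₀ = 37.5°. For cylindrical equal-area with standard parallel φ₀, h = cos φ / cos φ₀ and k = cos φ₀ / cos φ, so h·k = 1.
At 59.5°: h = 0.6397, k = 1.563; principal scales a = 1.563, b = 0.6397.
sin(ω/2) = (a − b)/(a + b) = 0.9234/2.203 = 0.4192, so ω = 2 arcsin(0.4192) ≈ 49.6°.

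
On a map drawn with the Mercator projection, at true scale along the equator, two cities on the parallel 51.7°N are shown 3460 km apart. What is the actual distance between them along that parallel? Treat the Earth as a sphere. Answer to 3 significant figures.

For Mercator, h = k = sec φ (a conformal cylindrical projection has a single point scale, 1/cos φ).
Along the parallel at 51.7°, map distances are exaggerated by k = sec 51.7° = 1.613.
True distance = 3460 / 1.613 = 3460 × cos 51.7° ≈ 2140 km.

2140 km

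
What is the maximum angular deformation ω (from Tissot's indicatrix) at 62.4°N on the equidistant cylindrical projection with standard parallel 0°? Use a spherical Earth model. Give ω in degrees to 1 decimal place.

In the plate carrée (x = Rλ, y = Rφ), meridians are true-scale (h = 1) and parallels are stretched by k = sec φ.
At 62.4°: h = 1.000, k = 2.158; principal scales a = 2.158, b = 1.000.
sin(ω/2) = (a − b)/(a + b) = 1.158/3.158 = 0.3668, so ω = 2 arcsin(0.3668) ≈ 43.0°.

43.0°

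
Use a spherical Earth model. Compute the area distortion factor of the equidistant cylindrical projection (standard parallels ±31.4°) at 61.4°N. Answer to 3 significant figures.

The equidistant cylindrical projection with φ₀ = 31.4° has h = 1 (meridians true) and k = cos φ₀ / cos φ along parallels.
Areal scale = h·k = 1 × cos φ₀ / cos φ; at 61.4°, h = 1.000, k = 1.783, so h·k = 1.783.

1.78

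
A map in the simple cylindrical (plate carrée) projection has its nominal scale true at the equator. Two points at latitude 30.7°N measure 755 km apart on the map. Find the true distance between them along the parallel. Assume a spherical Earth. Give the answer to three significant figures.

Plate carrée maps x = Rλ, y = Rφ. The meridian scale is h = 1 and the parallel scale is k = 1/cos φ = sec φ.
Along the parallel at 30.7°, map distances are exaggerated by k = sec 30.7° = 1.163.
True distance = 755 / 1.163 = 755 × cos 30.7° ≈ 649 km.

649 km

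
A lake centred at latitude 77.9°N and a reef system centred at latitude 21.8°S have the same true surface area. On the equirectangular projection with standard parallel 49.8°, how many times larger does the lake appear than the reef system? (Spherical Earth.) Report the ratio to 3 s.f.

4.43

The equidistant cylindrical projection with φ₀ = 49.8° has h = 1 (meridians true) and k = cos φ₀ / cos φ along parallels.
Areal scale at 77.9°: h·k = 1.000 × 3.079 = 3.079.
Areal scale at 21.8°: h·k = 1.000 × 0.6952 = 0.6952.
Ratio = 3.079/0.6952 ≈ 4.43.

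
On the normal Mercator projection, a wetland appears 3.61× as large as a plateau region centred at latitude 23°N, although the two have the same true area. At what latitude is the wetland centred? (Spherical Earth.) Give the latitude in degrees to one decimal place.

Mercator areal scale is sec²φ, so apparent-area ratio = sec²φ₁ / sec²φ₂ = cos²φ₂ / cos²φ₁.
cos²φ₂ / cos²φ₁ = 3.61  ⇒  cos φ₁ = cos 23° / √3.61 = 0.9205/1.900 = 0.4845.
φ₁ = arccos(0.4845) ≈ 61.0°.

61.0°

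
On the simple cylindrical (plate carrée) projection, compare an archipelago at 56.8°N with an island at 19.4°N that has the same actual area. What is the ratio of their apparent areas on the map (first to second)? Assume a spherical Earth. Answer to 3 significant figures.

Plate carrée maps x = Rλ, y = Rφ. The meridian scale is h = 1 and the parallel scale is k = 1/cos φ = sec φ.
Areal scale at 56.8°: h·k = 1.000 × 1.826 = 1.826.
Areal scale at 19.4°: h·k = 1.000 × 1.060 = 1.060.
Ratio = 1.826/1.060 ≈ 1.72.

1.72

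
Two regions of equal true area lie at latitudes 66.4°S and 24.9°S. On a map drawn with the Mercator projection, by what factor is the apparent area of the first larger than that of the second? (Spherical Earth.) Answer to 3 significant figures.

5.13

Mercator is conformal with k = sec φ, so areal scale = k² = sec²φ.
At 66.4°: sec²(66.4°) = 1/0.4003² = 6.239.
At 24.9°: sec²(24.9°) = 1/0.9070² = 1.215.
Ratio = 6.239/1.215 = cos²(24.9°)/cos²(66.4°) ≈ 5.13.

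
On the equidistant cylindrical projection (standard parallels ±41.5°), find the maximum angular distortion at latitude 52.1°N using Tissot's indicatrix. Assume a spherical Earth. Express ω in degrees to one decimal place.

11.3°

With standard parallel φ₀ = 41.5°, the equirectangular projection gives x = Rλ cos φ₀, y = Rφ, so h = 1 and k = cos 41.5° / cos φ.
At 52.1°: h = 1.000, k = 1.219; principal scales a = 1.219, b = 1.000.
sin(ω/2) = (a − b)/(a + b) = 0.2192/2.219 = 0.09879, so ω = 2 arcsin(0.09879) ≈ 11.3°.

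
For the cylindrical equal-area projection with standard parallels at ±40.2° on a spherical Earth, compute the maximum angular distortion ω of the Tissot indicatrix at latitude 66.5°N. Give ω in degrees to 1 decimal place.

69.7°

Cylindrical equal-area (φ₀ = 40.2°): h = cos φ / cos 40.2° along meridians, k = cos 40.2° / cos φ along parallels; h·k = 1.
At 66.5°: h = 0.5221, k = 1.915; principal scales a = 1.915, b = 0.5221.
sin(ω/2) = (a − b)/(a + b) = 1.393/2.438 = 0.5716, so ω = 2 arcsin(0.5716) ≈ 69.7°.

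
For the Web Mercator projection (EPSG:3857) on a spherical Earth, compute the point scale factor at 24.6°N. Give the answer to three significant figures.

1.10

Mercator is conformal, so the point scale is isotropic: h = k = sec φ = 1/cos φ.
k = 1/cos 24.6° = 1/0.9092 = 1.100.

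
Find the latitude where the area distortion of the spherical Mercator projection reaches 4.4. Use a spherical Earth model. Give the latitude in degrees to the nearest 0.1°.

61.5°

Mercator areal scale is sec²φ.
sec²φ = 4.4  ⇒  cos²φ = 0.2273  ⇒  cos φ = 0.4767.
φ = arccos(0.4767) ≈ 61.5°.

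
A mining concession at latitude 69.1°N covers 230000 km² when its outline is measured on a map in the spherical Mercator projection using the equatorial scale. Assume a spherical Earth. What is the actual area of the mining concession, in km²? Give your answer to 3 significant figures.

29300 km²

The Mercator projection is conformal; its linear scale factor is the same in every direction and equals sec φ = 1/cos φ.
Areal scale = k² = sec²φ = 1/cos²(69.1°) = 1/0.3567² = 7.858.
True area = apparent / (areal scale) = 230000 / 7.858 ≈ 29300 km².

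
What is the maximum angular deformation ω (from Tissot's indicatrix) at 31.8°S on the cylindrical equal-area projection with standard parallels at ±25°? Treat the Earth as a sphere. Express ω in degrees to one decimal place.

7.4°

A cylindrical equal-area projection with standard parallel φ₀ has meridian scale h = cos φ / cos φ₀ and parallel scale k = cos φ₀ / cos φ (so areas are preserved, h·k = 1).
At 31.8°: h = 0.9378, k = 1.066; principal scales a = 1.066, b = 0.9378.
sin(ω/2) = (a − b)/(a + b) = 0.1286/2.004 = 0.06418, so ω = 2 arcsin(0.06418) ≈ 7.4°.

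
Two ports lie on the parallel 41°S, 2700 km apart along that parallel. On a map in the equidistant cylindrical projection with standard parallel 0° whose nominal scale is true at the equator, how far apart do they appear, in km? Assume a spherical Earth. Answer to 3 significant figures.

For the equirectangular projection with φ₀ = 0 (plate carrée), h = 1 along meridians and k = sec φ along parallels.
Along the parallel, k = sec 41° = 1/0.7547 = 1.325.
Map distance = 2700 × 1.325 ≈ 3580 km.

3580 km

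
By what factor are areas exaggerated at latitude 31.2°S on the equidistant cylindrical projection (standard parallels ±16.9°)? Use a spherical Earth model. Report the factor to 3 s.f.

With standard parallel φ₀ = 16.9°, the equirectangular projection gives x = Rλ cos φ₀, y = Rφ, so h = 1 and k = cos 16.9° / cos φ.
Areal scale = h·k = 1 × cos φ₀ / cos φ; at 31.2°, h = 1.000, k = 1.119, so h·k = 1.119.

1.12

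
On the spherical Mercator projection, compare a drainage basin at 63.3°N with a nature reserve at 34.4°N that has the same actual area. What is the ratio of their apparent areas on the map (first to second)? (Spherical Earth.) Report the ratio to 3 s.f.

Mercator areal scale is sec²φ.
At 63.3°: sec²(63.3°) = 1/0.4493² = 4.953.
At 34.4°: sec²(34.4°) = 1/0.8251² = 1.469.
Ratio = 4.953/1.469 = cos²(34.4°)/cos²(63.3°) ≈ 3.37.

3.37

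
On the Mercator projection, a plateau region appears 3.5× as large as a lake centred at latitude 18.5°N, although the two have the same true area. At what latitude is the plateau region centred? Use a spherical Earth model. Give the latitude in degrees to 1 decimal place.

On Mercator, (apparent₁)/(apparent₂) = sec²φ₁ / sec²φ₂ when true areas are equal.
cos²φ₂ / cos²φ₁ = 3.5  ⇒  cos φ₁ = cos 18.5° / √3.5 = 0.9483/1.871 = 0.5069.
φ₁ = arccos(0.5069) ≈ 59.5°.

59.5°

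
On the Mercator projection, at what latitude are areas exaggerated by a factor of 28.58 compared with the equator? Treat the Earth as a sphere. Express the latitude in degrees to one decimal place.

79.2°

Mercator areal scale is sec²φ.
sec²φ = 28.58  ⇒  cos²φ = 0.03499  ⇒  cos φ = 0.1871.
φ = arccos(0.1871) ≈ 79.2°.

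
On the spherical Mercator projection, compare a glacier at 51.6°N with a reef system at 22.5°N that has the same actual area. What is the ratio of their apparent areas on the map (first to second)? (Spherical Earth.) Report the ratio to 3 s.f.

2.21

Mercator is conformal with k = sec φ, so areal scale = k² = sec²φ.
At 51.6°: sec²(51.6°) = 1/0.6211² = 2.592.
At 22.5°: sec²(22.5°) = 1/0.9239² = 1.172.
Ratio = 2.592/1.172 = cos²(22.5°)/cos²(51.6°) ≈ 2.21.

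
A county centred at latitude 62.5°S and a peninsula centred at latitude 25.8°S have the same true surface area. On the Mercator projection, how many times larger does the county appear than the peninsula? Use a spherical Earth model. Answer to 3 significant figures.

Mercator areal scale is sec²φ.
At 62.5°: sec²(62.5°) = 1/0.4617² = 4.690.
At 25.8°: sec²(25.8°) = 1/0.9003² = 1.234.
Ratio = 4.690/1.234 = cos²(25.8°)/cos²(62.5°) ≈ 3.80.

3.80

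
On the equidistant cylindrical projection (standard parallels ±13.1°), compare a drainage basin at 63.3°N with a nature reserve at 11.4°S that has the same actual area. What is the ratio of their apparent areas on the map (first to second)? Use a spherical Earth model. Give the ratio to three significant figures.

With standard parallel φ₀ = 13.1°, the equirectangular projection gives x = Rλ cos φ₀, y = Rφ, so h = 1 and k = cos 13.1° / cos φ.
Areal scale at 63.3°: h·k = 1.000 × 2.168 = 2.168.
Areal scale at 11.4°: h·k = 1.000 × 0.9936 = 0.9936.
Ratio = 2.168/0.9936 ≈ 2.18.

2.18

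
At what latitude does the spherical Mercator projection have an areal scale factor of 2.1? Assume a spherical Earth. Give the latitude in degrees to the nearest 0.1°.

Mercator areal scale is sec²φ.
sec²φ = 2.1  ⇒  cos²φ = 0.4762  ⇒  cos φ = 0.6901.
φ = arccos(0.6901) ≈ 46.4°.

46.4°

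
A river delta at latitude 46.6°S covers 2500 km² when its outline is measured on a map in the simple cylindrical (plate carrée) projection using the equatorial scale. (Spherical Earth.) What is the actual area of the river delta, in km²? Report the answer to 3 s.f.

In the plate carrée (x = Rλ, y = Rφ), meridians are true-scale (h = 1) and parallels are stretched by k = sec φ.
Areal scale = h·k = 1 × sec φ; at 46.6°, h = 1.000, k = 1.455, so h·k = 1.455.
True area = apparent / (areal scale) = 2500 / 1.455 ≈ 1720 km².

1720 km²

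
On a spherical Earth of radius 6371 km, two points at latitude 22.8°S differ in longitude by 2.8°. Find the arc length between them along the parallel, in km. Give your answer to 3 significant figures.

Arc length along a parallel = R cos φ · Δλ (with Δλ in radians).
= 6371 × cos 22.8° × (2.8° × π/180) = 6371 × 0.9219 × 0.04887 ≈ 287 km.

287 km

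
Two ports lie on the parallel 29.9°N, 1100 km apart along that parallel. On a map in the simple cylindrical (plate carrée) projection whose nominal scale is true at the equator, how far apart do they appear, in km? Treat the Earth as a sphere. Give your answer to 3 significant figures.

In the plate carrée (x = Rλ, y = Rφ), meridians are true-scale (h = 1) and parallels are stretched by k = sec φ.
Along the parallel, k = sec 29.9° = 1/0.8669 = 1.154.
Map distance = 1100 × 1.154 ≈ 1270 km.

1270 km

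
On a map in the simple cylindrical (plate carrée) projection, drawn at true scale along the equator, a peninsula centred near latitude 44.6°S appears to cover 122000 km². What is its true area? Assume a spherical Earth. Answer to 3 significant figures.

86900 km²

Plate carrée maps x = Rλ, y = Rφ. The meridian scale is h = 1 and the parallel scale is k = 1/cos φ = sec φ.
Areal scale = h·k = 1 × sec φ; at 44.6°, h = 1.000, k = 1.404, so h·k = 1.404.
True area = apparent / (areal scale) = 122000 / 1.404 ≈ 86900 km².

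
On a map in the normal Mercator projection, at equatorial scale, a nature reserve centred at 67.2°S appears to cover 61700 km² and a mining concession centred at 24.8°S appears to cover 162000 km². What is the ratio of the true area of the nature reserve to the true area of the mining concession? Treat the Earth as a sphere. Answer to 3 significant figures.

0.0694

On Mercator the areal scale is sec²φ, so true area = apparent × cos²φ.
True area of nature reserve: 61700 × cos²(67.2°) = 61700 × 0.1502 = 9265 km².
True area of mining concession: 162000 × cos²(24.8°) = 162000 × 0.8241 = 133500 km².
Ratio = 9265 / 133500 ≈ 0.0694.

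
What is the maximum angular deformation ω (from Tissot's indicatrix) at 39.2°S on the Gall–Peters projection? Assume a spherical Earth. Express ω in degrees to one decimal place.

10.5°

Gall–Peters is a cylindrical equal-area projection with standard parallels at ±45°. A cylindrical equal-area projection with standard parallel φ₀ has meridian scale h = cos φ / cos φ₀ and parallel scale k = cos φ₀ / cos φ (so areas are preserved, h·k = 1).
At 39.2°: h = 1.096, k = 0.9125; principal scales a = 1.096, b = 0.9125.
sin(ω/2) = (a − b)/(a + b) = 0.1835/2.008 = 0.09135, so ω = 2 arcsin(0.09135) ≈ 10.5°.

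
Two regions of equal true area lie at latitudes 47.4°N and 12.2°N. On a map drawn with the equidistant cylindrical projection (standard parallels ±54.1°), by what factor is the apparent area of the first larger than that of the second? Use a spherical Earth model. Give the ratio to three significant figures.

With standard parallel φ₀ = 54.1°, the equirectangular projection gives x = Rλ cos φ₀, y = Rφ, so h = 1 and k = cos 54.1° / cos φ.
Areal scale at 47.4°: h·k = 1.000 × 0.8663 = 0.8663.
Areal scale at 12.2°: h·k = 1.000 × 0.5999 = 0.5999.
Ratio = 0.8663/0.5999 ≈ 1.44.

1.44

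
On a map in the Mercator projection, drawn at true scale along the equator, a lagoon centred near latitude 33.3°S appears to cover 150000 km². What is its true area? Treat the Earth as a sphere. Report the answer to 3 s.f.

Mercator is conformal, so the point scale is isotropic: h = k = sec φ = 1/cos φ.
Areal scale = k² = sec²φ = 1/cos²(33.3°) = 1/0.8358² = 1.431.
True area = apparent / (areal scale) = 150000 / 1.431 ≈ 105000 km².

105000 km²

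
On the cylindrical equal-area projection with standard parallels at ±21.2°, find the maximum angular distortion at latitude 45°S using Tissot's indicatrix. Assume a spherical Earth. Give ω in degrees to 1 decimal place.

For cylindrical equal-area with standard parallel φ₀, h = cos φ / cos φ₀ and k = cos φ₀ / cos φ, so h·k = 1.
At 45°: h = 0.7584, k = 1.319; principal scales a = 1.319, b = 0.7584.
sin(ω/2) = (a − b)/(a + b) = 0.5601/2.077 = 0.2697, so ω = 2 arcsin(0.2697) ≈ 31.3°.

31.3°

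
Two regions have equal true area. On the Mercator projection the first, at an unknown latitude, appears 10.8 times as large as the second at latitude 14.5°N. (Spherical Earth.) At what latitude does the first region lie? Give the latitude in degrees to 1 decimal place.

72.9°

For equal true areas on Mercator, apparent areas scale as sec²φ, so the ratio is cos²φ₂ / cos²φ₁.
cos²φ₂ / cos²φ₁ = 10.8  ⇒  cos φ₁ = cos 14.5° / √10.8 = 0.9681/3.286 = 0.2946.
φ₁ = arccos(0.2946) ≈ 72.9°.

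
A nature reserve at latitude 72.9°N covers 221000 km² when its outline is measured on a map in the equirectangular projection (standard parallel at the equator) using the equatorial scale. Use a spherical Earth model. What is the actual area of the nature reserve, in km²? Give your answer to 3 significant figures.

For the equirectangular projection with φ₀ = 0 (plate carrée), h = 1 along meridians and k = sec φ along parallels.
Areal scale = h·k = 1 × sec φ; at 72.9°, h = 1.000, k = 3.401, so h·k = 3.401.
True area = apparent / (areal scale) = 221000 / 3.401 ≈ 65000 km².

65000 km²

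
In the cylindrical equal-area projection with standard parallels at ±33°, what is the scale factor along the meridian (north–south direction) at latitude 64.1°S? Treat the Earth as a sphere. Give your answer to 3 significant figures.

For cylindrical equal-area with standard parallel φ₀, h = cos φ / cos φ₀ and k = cos φ₀ / cos φ, so h·k = 1.
h = cos 64.1° / cos 33° = 0.4368/0.8387 = 0.5208.

0.521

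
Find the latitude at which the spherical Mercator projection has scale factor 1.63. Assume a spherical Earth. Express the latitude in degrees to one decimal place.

52.2°

Mercator scale is k = sec φ = 1/cos φ.
1/cos φ = 1.63  ⇒  cos φ = 0.6135  ⇒  φ = arccos(0.6135) ≈ 52.2°.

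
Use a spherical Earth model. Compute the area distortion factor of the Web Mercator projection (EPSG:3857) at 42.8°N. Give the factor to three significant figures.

The Mercator projection is conformal; its linear scale factor is the same in every direction and equals sec φ = 1/cos φ.
Areal scale = k² = sec²φ = 1/cos²(42.8°) = 1/0.7337² = 1.857.

1.86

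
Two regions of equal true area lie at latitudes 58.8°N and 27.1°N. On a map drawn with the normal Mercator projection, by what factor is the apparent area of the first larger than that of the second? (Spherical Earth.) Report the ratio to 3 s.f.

2.95

On Mercator, area is exaggerated by sec²φ = 1/cos²φ.
At 58.8°: sec²(58.8°) = 1/0.5180² = 3.726.
At 27.1°: sec²(27.1°) = 1/0.8902² = 1.262.
Ratio = 3.726/1.262 = cos²(27.1°)/cos²(58.8°) ≈ 2.95.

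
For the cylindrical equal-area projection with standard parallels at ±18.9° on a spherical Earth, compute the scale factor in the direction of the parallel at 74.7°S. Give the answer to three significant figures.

For cylindrical equal-area with standard parallel φ₀, h = cos φ / cos φ₀ and k = cos φ₀ / cos φ, so h·k = 1.
k = cos 18.9° / cos 74.7° = 0.9461/0.2639 = 3.585.

3.59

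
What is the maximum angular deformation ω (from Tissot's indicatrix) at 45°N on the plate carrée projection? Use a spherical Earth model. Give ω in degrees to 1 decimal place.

19.8°

Plate carrée maps x = Rλ, y = Rφ. The meridian scale is h = 1 and the parallel scale is k = 1/cos φ = sec φ.
At 45°: h = 1.000, k = 1.414; principal scales a = 1.414, b = 1.000.
sin(ω/2) = (a − b)/(a + b) = 0.4142/2.414 = 0.1716, so ω = 2 arcsin(0.1716) ≈ 19.8°.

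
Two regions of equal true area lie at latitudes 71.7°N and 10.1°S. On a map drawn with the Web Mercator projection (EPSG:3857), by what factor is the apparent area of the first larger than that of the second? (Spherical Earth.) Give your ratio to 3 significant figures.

9.83

On Mercator, area is exaggerated by sec²φ = 1/cos²φ.
At 71.7°: sec²(71.7°) = 1/0.3140² = 10.14.
At 10.1°: sec²(10.1°) = 1/0.9845² = 1.032.
Ratio = 10.14/1.032 = cos²(10.1°)/cos²(71.7°) ≈ 9.83.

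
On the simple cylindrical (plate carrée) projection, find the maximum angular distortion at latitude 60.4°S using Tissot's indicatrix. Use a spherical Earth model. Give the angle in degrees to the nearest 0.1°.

39.6°

Plate carrée maps x = Rλ, y = Rφ. The meridian scale is h = 1 and the parallel scale is k = 1/cos φ = sec φ.
At 60.4°: h = 1.000, k = 2.025; principal scales a = 2.025, b = 1.000.
sin(ω/2) = (a − b)/(a + b) = 1.025/3.025 = 0.3387, so ω = 2 arcsin(0.3387) ≈ 39.6°.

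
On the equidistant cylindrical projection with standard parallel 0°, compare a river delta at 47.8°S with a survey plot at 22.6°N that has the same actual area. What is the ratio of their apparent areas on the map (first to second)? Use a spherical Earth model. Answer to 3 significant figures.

Plate carrée maps x = Rλ, y = Rφ. The meridian scale is h = 1 and the parallel scale is k = 1/cos φ = sec φ.
Areal scale at 47.8°: h·k = 1.000 × 1.489 = 1.489.
Areal scale at 22.6°: h·k = 1.000 × 1.083 = 1.083.
Ratio = 1.489/1.083 ≈ 1.37.

1.37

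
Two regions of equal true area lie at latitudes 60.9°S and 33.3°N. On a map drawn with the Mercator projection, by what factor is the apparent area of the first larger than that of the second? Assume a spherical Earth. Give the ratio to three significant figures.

Mercator is conformal with k = sec φ, so areal scale = k² = sec²φ.
At 60.9°: sec²(60.9°) = 1/0.4863² = 4.228.
At 33.3°: sec²(33.3°) = 1/0.8358² = 1.431.
Ratio = 4.228/1.431 = cos²(33.3°)/cos²(60.9°) ≈ 2.95.

2.95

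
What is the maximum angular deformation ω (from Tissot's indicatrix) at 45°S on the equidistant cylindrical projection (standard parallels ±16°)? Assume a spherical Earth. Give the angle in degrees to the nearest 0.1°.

17.5°

With standard parallel φ₀ = 16°, the equirectangular projection gives x = Rλ cos φ₀, y = Rφ, so h = 1 and k = cos 16° / cos φ.
At 45°: h = 1.000, k = 1.359; principal scales a = 1.359, b = 1.000.
sin(ω/2) = (a − b)/(a + b) = 0.3594/2.359 = 0.1523, so ω = 2 arcsin(0.1523) ≈ 17.5°.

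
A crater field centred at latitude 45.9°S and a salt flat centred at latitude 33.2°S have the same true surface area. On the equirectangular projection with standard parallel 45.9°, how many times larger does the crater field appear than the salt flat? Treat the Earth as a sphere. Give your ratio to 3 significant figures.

In the equirectangular projection with standard parallel φ₀ = 45.9° (x = Rλ cos φ₀, y = Rφ), meridians are true-scale (h = 1) and the parallel scale is k = cos φ₀ / cos φ.
Areal scale at 45.9°: h·k = 1.000 × 1.000 = 1.000.
Areal scale at 33.2°: h·k = 1.000 × 0.8317 = 0.8317.
Ratio = 1.000/0.8317 ≈ 1.20.

1.20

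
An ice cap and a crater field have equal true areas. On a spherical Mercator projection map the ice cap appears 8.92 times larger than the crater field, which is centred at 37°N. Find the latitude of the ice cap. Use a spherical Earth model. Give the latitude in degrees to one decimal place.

74.5°

On Mercator, (apparent₁)/(apparent₂) = sec²φ₁ / sec²φ₂ when true areas are equal.
cos²φ₂ / cos²φ₁ = 8.92  ⇒  cos φ₁ = cos 37° / √8.92 = 0.7986/2.987 = 0.2674.
φ₁ = arccos(0.2674) ≈ 74.5°.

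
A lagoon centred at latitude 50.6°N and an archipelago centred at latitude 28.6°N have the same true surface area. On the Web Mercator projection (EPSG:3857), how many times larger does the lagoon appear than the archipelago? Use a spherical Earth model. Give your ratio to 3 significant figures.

Mercator areal scale is sec²φ.
At 50.6°: sec²(50.6°) = 1/0.6347² = 2.482.
At 28.6°: sec²(28.6°) = 1/0.8780² = 1.297.
Ratio = 2.482/1.297 = cos²(28.6°)/cos²(50.6°) ≈ 1.91.

1.91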